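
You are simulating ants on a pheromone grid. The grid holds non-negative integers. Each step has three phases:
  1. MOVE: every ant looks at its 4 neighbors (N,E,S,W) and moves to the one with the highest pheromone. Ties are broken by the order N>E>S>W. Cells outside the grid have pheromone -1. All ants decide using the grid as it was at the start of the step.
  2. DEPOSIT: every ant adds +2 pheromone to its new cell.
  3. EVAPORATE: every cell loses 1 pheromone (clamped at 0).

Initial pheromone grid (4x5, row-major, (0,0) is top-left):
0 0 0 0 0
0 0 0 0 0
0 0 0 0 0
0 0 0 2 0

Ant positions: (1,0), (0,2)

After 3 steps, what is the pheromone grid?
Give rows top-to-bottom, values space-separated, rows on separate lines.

After step 1: ants at (0,0),(0,3)
  1 0 0 1 0
  0 0 0 0 0
  0 0 0 0 0
  0 0 0 1 0
After step 2: ants at (0,1),(0,4)
  0 1 0 0 1
  0 0 0 0 0
  0 0 0 0 0
  0 0 0 0 0
After step 3: ants at (0,2),(1,4)
  0 0 1 0 0
  0 0 0 0 1
  0 0 0 0 0
  0 0 0 0 0

0 0 1 0 0
0 0 0 0 1
0 0 0 0 0
0 0 0 0 0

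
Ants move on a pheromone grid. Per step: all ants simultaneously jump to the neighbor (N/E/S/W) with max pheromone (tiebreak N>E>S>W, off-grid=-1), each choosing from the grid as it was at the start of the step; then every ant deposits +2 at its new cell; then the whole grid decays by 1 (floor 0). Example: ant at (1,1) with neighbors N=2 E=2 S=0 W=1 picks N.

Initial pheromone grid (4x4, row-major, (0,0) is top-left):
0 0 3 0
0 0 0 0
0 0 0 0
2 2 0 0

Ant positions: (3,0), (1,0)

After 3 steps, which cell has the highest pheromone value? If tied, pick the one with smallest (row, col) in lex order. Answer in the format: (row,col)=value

Answer: (3,1)=3

Derivation:
Step 1: ant0:(3,0)->E->(3,1) | ant1:(1,0)->N->(0,0)
  grid max=3 at (3,1)
Step 2: ant0:(3,1)->W->(3,0) | ant1:(0,0)->E->(0,1)
  grid max=2 at (3,0)
Step 3: ant0:(3,0)->E->(3,1) | ant1:(0,1)->E->(0,2)
  grid max=3 at (3,1)
Final grid:
  0 0 2 0
  0 0 0 0
  0 0 0 0
  1 3 0 0
Max pheromone 3 at (3,1)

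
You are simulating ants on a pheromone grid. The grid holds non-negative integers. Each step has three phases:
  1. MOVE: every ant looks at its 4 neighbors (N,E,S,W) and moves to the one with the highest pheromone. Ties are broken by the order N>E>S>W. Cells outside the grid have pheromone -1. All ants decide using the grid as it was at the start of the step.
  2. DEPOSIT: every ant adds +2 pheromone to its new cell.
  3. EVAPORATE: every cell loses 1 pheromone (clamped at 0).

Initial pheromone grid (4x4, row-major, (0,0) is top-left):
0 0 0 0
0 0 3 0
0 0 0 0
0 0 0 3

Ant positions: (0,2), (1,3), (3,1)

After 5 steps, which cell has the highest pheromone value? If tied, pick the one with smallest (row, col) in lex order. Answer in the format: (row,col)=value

Step 1: ant0:(0,2)->S->(1,2) | ant1:(1,3)->W->(1,2) | ant2:(3,1)->N->(2,1)
  grid max=6 at (1,2)
Step 2: ant0:(1,2)->N->(0,2) | ant1:(1,2)->N->(0,2) | ant2:(2,1)->N->(1,1)
  grid max=5 at (1,2)
Step 3: ant0:(0,2)->S->(1,2) | ant1:(0,2)->S->(1,2) | ant2:(1,1)->E->(1,2)
  grid max=10 at (1,2)
Step 4: ant0:(1,2)->N->(0,2) | ant1:(1,2)->N->(0,2) | ant2:(1,2)->N->(0,2)
  grid max=9 at (1,2)
Step 5: ant0:(0,2)->S->(1,2) | ant1:(0,2)->S->(1,2) | ant2:(0,2)->S->(1,2)
  grid max=14 at (1,2)
Final grid:
  0 0 6 0
  0 0 14 0
  0 0 0 0
  0 0 0 0
Max pheromone 14 at (1,2)

Answer: (1,2)=14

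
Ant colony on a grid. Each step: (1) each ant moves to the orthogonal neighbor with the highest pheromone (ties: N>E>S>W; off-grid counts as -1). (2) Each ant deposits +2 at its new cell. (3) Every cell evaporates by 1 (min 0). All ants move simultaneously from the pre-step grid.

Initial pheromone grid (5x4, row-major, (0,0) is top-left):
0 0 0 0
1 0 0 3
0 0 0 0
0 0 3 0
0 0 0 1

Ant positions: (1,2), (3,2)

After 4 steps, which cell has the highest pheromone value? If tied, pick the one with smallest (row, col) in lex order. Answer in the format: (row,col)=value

Answer: (1,3)=3

Derivation:
Step 1: ant0:(1,2)->E->(1,3) | ant1:(3,2)->N->(2,2)
  grid max=4 at (1,3)
Step 2: ant0:(1,3)->N->(0,3) | ant1:(2,2)->S->(3,2)
  grid max=3 at (1,3)
Step 3: ant0:(0,3)->S->(1,3) | ant1:(3,2)->N->(2,2)
  grid max=4 at (1,3)
Step 4: ant0:(1,3)->N->(0,3) | ant1:(2,2)->S->(3,2)
  grid max=3 at (1,3)
Final grid:
  0 0 0 1
  0 0 0 3
  0 0 0 0
  0 0 3 0
  0 0 0 0
Max pheromone 3 at (1,3)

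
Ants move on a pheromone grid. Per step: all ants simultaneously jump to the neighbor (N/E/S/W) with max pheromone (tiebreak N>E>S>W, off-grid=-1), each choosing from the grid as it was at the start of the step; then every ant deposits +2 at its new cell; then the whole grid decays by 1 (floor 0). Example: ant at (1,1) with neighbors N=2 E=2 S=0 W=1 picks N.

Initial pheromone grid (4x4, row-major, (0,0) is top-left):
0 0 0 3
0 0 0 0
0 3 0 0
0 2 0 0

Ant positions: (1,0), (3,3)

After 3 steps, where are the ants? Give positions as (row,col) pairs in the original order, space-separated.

Step 1: ant0:(1,0)->N->(0,0) | ant1:(3,3)->N->(2,3)
  grid max=2 at (0,3)
Step 2: ant0:(0,0)->E->(0,1) | ant1:(2,3)->N->(1,3)
  grid max=1 at (0,1)
Step 3: ant0:(0,1)->E->(0,2) | ant1:(1,3)->N->(0,3)
  grid max=2 at (0,3)

(0,2) (0,3)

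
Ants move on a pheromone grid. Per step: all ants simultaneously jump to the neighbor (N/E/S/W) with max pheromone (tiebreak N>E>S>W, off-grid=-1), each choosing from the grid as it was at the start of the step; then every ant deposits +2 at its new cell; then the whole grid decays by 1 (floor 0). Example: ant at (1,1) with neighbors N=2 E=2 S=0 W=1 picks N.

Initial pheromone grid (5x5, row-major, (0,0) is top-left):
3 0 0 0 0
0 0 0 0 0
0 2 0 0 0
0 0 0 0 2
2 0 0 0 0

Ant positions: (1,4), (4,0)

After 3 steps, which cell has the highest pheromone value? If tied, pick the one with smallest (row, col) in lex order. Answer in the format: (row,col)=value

Step 1: ant0:(1,4)->N->(0,4) | ant1:(4,0)->N->(3,0)
  grid max=2 at (0,0)
Step 2: ant0:(0,4)->S->(1,4) | ant1:(3,0)->S->(4,0)
  grid max=2 at (4,0)
Step 3: ant0:(1,4)->N->(0,4) | ant1:(4,0)->N->(3,0)
  grid max=1 at (0,4)
Final grid:
  0 0 0 0 1
  0 0 0 0 0
  0 0 0 0 0
  1 0 0 0 0
  1 0 0 0 0
Max pheromone 1 at (0,4)

Answer: (0,4)=1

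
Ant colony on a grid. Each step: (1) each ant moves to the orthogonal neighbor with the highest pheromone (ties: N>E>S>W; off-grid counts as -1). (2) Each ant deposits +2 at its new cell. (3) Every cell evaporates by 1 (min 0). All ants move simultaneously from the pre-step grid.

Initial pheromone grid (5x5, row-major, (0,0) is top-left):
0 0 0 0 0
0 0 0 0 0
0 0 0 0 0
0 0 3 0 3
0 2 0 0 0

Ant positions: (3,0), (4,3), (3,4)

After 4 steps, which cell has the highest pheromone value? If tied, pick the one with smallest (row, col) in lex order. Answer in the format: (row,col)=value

Answer: (3,4)=7

Derivation:
Step 1: ant0:(3,0)->N->(2,0) | ant1:(4,3)->N->(3,3) | ant2:(3,4)->N->(2,4)
  grid max=2 at (3,2)
Step 2: ant0:(2,0)->N->(1,0) | ant1:(3,3)->E->(3,4) | ant2:(2,4)->S->(3,4)
  grid max=5 at (3,4)
Step 3: ant0:(1,0)->N->(0,0) | ant1:(3,4)->N->(2,4) | ant2:(3,4)->N->(2,4)
  grid max=4 at (3,4)
Step 4: ant0:(0,0)->E->(0,1) | ant1:(2,4)->S->(3,4) | ant2:(2,4)->S->(3,4)
  grid max=7 at (3,4)
Final grid:
  0 1 0 0 0
  0 0 0 0 0
  0 0 0 0 2
  0 0 0 0 7
  0 0 0 0 0
Max pheromone 7 at (3,4)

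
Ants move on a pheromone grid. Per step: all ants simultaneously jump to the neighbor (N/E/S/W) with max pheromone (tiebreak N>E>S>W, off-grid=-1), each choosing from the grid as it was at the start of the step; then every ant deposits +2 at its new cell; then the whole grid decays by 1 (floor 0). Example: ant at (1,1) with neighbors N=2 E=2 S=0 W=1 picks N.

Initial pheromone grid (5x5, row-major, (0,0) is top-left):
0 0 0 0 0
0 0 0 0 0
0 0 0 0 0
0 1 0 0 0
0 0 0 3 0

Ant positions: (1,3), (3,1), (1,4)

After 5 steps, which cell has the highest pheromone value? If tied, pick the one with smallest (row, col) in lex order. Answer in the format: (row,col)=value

Step 1: ant0:(1,3)->N->(0,3) | ant1:(3,1)->N->(2,1) | ant2:(1,4)->N->(0,4)
  grid max=2 at (4,3)
Step 2: ant0:(0,3)->E->(0,4) | ant1:(2,1)->N->(1,1) | ant2:(0,4)->W->(0,3)
  grid max=2 at (0,3)
Step 3: ant0:(0,4)->W->(0,3) | ant1:(1,1)->N->(0,1) | ant2:(0,3)->E->(0,4)
  grid max=3 at (0,3)
Step 4: ant0:(0,3)->E->(0,4) | ant1:(0,1)->E->(0,2) | ant2:(0,4)->W->(0,3)
  grid max=4 at (0,3)
Step 5: ant0:(0,4)->W->(0,3) | ant1:(0,2)->E->(0,3) | ant2:(0,3)->E->(0,4)
  grid max=7 at (0,3)
Final grid:
  0 0 0 7 5
  0 0 0 0 0
  0 0 0 0 0
  0 0 0 0 0
  0 0 0 0 0
Max pheromone 7 at (0,3)

Answer: (0,3)=7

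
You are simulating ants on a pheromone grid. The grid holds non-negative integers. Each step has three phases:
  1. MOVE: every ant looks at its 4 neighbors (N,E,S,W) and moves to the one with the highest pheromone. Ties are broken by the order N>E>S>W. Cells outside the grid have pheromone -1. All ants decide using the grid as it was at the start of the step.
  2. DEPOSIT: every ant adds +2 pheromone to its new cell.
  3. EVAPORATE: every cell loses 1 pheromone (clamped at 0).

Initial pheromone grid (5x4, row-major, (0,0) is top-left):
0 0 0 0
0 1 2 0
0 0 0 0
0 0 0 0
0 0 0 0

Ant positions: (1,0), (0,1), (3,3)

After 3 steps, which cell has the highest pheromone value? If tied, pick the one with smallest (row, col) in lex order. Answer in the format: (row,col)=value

Answer: (1,1)=6

Derivation:
Step 1: ant0:(1,0)->E->(1,1) | ant1:(0,1)->S->(1,1) | ant2:(3,3)->N->(2,3)
  grid max=4 at (1,1)
Step 2: ant0:(1,1)->E->(1,2) | ant1:(1,1)->E->(1,2) | ant2:(2,3)->N->(1,3)
  grid max=4 at (1,2)
Step 3: ant0:(1,2)->W->(1,1) | ant1:(1,2)->W->(1,1) | ant2:(1,3)->W->(1,2)
  grid max=6 at (1,1)
Final grid:
  0 0 0 0
  0 6 5 0
  0 0 0 0
  0 0 0 0
  0 0 0 0
Max pheromone 6 at (1,1)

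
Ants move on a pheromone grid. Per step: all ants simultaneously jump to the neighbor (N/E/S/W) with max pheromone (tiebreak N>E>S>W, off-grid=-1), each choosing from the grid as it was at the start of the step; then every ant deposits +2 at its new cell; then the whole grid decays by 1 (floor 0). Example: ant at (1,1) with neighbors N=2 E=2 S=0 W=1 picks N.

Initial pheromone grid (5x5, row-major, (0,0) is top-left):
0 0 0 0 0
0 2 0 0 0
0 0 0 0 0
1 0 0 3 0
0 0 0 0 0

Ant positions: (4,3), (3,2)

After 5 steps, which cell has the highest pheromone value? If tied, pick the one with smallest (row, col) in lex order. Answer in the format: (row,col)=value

Step 1: ant0:(4,3)->N->(3,3) | ant1:(3,2)->E->(3,3)
  grid max=6 at (3,3)
Step 2: ant0:(3,3)->N->(2,3) | ant1:(3,3)->N->(2,3)
  grid max=5 at (3,3)
Step 3: ant0:(2,3)->S->(3,3) | ant1:(2,3)->S->(3,3)
  grid max=8 at (3,3)
Step 4: ant0:(3,3)->N->(2,3) | ant1:(3,3)->N->(2,3)
  grid max=7 at (3,3)
Step 5: ant0:(2,3)->S->(3,3) | ant1:(2,3)->S->(3,3)
  grid max=10 at (3,3)
Final grid:
  0 0 0 0 0
  0 0 0 0 0
  0 0 0 4 0
  0 0 0 10 0
  0 0 0 0 0
Max pheromone 10 at (3,3)

Answer: (3,3)=10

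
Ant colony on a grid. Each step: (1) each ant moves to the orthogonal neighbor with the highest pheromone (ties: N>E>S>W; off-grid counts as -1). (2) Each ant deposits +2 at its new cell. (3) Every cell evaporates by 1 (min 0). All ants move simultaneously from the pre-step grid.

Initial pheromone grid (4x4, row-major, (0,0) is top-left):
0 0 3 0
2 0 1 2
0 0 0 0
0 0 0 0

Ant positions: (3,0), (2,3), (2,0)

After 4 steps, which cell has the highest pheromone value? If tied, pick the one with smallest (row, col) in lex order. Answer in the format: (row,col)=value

Answer: (1,0)=6

Derivation:
Step 1: ant0:(3,0)->N->(2,0) | ant1:(2,3)->N->(1,3) | ant2:(2,0)->N->(1,0)
  grid max=3 at (1,0)
Step 2: ant0:(2,0)->N->(1,0) | ant1:(1,3)->N->(0,3) | ant2:(1,0)->S->(2,0)
  grid max=4 at (1,0)
Step 3: ant0:(1,0)->S->(2,0) | ant1:(0,3)->S->(1,3) | ant2:(2,0)->N->(1,0)
  grid max=5 at (1,0)
Step 4: ant0:(2,0)->N->(1,0) | ant1:(1,3)->N->(0,3) | ant2:(1,0)->S->(2,0)
  grid max=6 at (1,0)
Final grid:
  0 0 0 1
  6 0 0 2
  4 0 0 0
  0 0 0 0
Max pheromone 6 at (1,0)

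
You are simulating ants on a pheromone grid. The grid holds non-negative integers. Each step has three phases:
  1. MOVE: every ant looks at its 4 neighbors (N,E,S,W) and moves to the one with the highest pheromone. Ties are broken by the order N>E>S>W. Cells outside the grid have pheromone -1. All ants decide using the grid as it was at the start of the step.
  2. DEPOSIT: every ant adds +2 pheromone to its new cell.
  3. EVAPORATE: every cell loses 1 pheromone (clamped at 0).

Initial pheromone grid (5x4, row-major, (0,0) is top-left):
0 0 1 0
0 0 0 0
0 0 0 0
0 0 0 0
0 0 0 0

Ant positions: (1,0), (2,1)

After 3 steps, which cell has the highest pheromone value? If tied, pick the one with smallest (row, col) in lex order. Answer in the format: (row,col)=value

Step 1: ant0:(1,0)->N->(0,0) | ant1:(2,1)->N->(1,1)
  grid max=1 at (0,0)
Step 2: ant0:(0,0)->E->(0,1) | ant1:(1,1)->N->(0,1)
  grid max=3 at (0,1)
Step 3: ant0:(0,1)->E->(0,2) | ant1:(0,1)->E->(0,2)
  grid max=3 at (0,2)
Final grid:
  0 2 3 0
  0 0 0 0
  0 0 0 0
  0 0 0 0
  0 0 0 0
Max pheromone 3 at (0,2)

Answer: (0,2)=3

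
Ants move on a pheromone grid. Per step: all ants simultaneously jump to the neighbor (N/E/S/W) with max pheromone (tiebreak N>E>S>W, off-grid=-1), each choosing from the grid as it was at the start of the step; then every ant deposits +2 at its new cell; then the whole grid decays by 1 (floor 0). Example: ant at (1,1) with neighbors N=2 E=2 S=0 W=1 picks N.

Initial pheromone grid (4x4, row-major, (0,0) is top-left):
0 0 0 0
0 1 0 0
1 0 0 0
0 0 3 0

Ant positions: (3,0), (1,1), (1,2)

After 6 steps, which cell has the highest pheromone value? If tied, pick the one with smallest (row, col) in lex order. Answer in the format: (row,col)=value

Answer: (1,1)=11

Derivation:
Step 1: ant0:(3,0)->N->(2,0) | ant1:(1,1)->N->(0,1) | ant2:(1,2)->W->(1,1)
  grid max=2 at (1,1)
Step 2: ant0:(2,0)->N->(1,0) | ant1:(0,1)->S->(1,1) | ant2:(1,1)->N->(0,1)
  grid max=3 at (1,1)
Step 3: ant0:(1,0)->E->(1,1) | ant1:(1,1)->N->(0,1) | ant2:(0,1)->S->(1,1)
  grid max=6 at (1,1)
Step 4: ant0:(1,1)->N->(0,1) | ant1:(0,1)->S->(1,1) | ant2:(1,1)->N->(0,1)
  grid max=7 at (1,1)
Step 5: ant0:(0,1)->S->(1,1) | ant1:(1,1)->N->(0,1) | ant2:(0,1)->S->(1,1)
  grid max=10 at (1,1)
Step 6: ant0:(1,1)->N->(0,1) | ant1:(0,1)->S->(1,1) | ant2:(1,1)->N->(0,1)
  grid max=11 at (1,1)
Final grid:
  0 10 0 0
  0 11 0 0
  0 0 0 0
  0 0 0 0
Max pheromone 11 at (1,1)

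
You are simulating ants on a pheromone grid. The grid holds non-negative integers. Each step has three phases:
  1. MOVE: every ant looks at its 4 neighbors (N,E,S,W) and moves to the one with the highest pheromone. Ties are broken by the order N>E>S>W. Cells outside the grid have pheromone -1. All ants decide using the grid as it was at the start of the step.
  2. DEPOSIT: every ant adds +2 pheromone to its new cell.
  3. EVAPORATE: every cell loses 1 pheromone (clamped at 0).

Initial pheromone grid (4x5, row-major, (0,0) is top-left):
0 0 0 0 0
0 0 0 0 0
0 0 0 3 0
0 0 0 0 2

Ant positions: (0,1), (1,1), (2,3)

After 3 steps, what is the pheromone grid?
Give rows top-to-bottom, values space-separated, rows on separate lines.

After step 1: ants at (0,2),(0,1),(1,3)
  0 1 1 0 0
  0 0 0 1 0
  0 0 0 2 0
  0 0 0 0 1
After step 2: ants at (0,1),(0,2),(2,3)
  0 2 2 0 0
  0 0 0 0 0
  0 0 0 3 0
  0 0 0 0 0
After step 3: ants at (0,2),(0,1),(1,3)
  0 3 3 0 0
  0 0 0 1 0
  0 0 0 2 0
  0 0 0 0 0

0 3 3 0 0
0 0 0 1 0
0 0 0 2 0
0 0 0 0 0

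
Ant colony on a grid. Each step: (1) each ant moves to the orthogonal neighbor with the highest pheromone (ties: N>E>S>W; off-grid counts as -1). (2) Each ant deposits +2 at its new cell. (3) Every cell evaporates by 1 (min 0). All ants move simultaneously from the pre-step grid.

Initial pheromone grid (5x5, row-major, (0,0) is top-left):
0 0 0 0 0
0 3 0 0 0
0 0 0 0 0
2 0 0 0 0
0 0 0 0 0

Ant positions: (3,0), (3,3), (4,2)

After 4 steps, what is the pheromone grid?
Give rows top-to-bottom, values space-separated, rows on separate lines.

After step 1: ants at (2,0),(2,3),(3,2)
  0 0 0 0 0
  0 2 0 0 0
  1 0 0 1 0
  1 0 1 0 0
  0 0 0 0 0
After step 2: ants at (3,0),(1,3),(2,2)
  0 0 0 0 0
  0 1 0 1 0
  0 0 1 0 0
  2 0 0 0 0
  0 0 0 0 0
After step 3: ants at (2,0),(0,3),(1,2)
  0 0 0 1 0
  0 0 1 0 0
  1 0 0 0 0
  1 0 0 0 0
  0 0 0 0 0
After step 4: ants at (3,0),(0,4),(0,2)
  0 0 1 0 1
  0 0 0 0 0
  0 0 0 0 0
  2 0 0 0 0
  0 0 0 0 0

0 0 1 0 1
0 0 0 0 0
0 0 0 0 0
2 0 0 0 0
0 0 0 0 0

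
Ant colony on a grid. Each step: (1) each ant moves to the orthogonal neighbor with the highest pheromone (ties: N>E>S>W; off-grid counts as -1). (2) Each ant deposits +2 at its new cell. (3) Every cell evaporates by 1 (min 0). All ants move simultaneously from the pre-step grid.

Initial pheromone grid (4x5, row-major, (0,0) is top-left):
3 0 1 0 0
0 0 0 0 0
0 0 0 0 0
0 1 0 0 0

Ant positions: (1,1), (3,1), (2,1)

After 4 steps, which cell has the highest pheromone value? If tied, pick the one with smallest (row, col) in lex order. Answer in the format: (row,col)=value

Step 1: ant0:(1,1)->N->(0,1) | ant1:(3,1)->N->(2,1) | ant2:(2,1)->S->(3,1)
  grid max=2 at (0,0)
Step 2: ant0:(0,1)->W->(0,0) | ant1:(2,1)->S->(3,1) | ant2:(3,1)->N->(2,1)
  grid max=3 at (0,0)
Step 3: ant0:(0,0)->E->(0,1) | ant1:(3,1)->N->(2,1) | ant2:(2,1)->S->(3,1)
  grid max=4 at (3,1)
Step 4: ant0:(0,1)->W->(0,0) | ant1:(2,1)->S->(3,1) | ant2:(3,1)->N->(2,1)
  grid max=5 at (3,1)
Final grid:
  3 0 0 0 0
  0 0 0 0 0
  0 4 0 0 0
  0 5 0 0 0
Max pheromone 5 at (3,1)

Answer: (3,1)=5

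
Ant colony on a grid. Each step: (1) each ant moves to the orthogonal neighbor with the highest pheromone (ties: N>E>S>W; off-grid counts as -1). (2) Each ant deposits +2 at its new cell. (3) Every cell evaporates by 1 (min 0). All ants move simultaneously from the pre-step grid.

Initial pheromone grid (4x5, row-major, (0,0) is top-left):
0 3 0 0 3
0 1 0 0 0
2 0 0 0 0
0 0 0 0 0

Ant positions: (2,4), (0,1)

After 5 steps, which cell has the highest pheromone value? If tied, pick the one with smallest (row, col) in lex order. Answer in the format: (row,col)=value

Step 1: ant0:(2,4)->N->(1,4) | ant1:(0,1)->S->(1,1)
  grid max=2 at (0,1)
Step 2: ant0:(1,4)->N->(0,4) | ant1:(1,1)->N->(0,1)
  grid max=3 at (0,1)
Step 3: ant0:(0,4)->S->(1,4) | ant1:(0,1)->S->(1,1)
  grid max=2 at (0,1)
Step 4: ant0:(1,4)->N->(0,4) | ant1:(1,1)->N->(0,1)
  grid max=3 at (0,1)
Step 5: ant0:(0,4)->S->(1,4) | ant1:(0,1)->S->(1,1)
  grid max=2 at (0,1)
Final grid:
  0 2 0 0 2
  0 2 0 0 1
  0 0 0 0 0
  0 0 0 0 0
Max pheromone 2 at (0,1)

Answer: (0,1)=2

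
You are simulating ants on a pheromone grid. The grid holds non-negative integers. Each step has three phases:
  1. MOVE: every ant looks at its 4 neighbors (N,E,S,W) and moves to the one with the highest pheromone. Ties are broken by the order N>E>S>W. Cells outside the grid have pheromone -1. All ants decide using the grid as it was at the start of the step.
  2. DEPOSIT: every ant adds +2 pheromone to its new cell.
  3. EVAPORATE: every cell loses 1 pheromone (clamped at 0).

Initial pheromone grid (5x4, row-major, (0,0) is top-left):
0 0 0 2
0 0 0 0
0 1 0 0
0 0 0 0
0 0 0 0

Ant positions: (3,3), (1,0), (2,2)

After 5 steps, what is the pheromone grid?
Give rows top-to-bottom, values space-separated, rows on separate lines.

After step 1: ants at (2,3),(0,0),(2,1)
  1 0 0 1
  0 0 0 0
  0 2 0 1
  0 0 0 0
  0 0 0 0
After step 2: ants at (1,3),(0,1),(1,1)
  0 1 0 0
  0 1 0 1
  0 1 0 0
  0 0 0 0
  0 0 0 0
After step 3: ants at (0,3),(1,1),(0,1)
  0 2 0 1
  0 2 0 0
  0 0 0 0
  0 0 0 0
  0 0 0 0
After step 4: ants at (1,3),(0,1),(1,1)
  0 3 0 0
  0 3 0 1
  0 0 0 0
  0 0 0 0
  0 0 0 0
After step 5: ants at (0,3),(1,1),(0,1)
  0 4 0 1
  0 4 0 0
  0 0 0 0
  0 0 0 0
  0 0 0 0

0 4 0 1
0 4 0 0
0 0 0 0
0 0 0 0
0 0 0 0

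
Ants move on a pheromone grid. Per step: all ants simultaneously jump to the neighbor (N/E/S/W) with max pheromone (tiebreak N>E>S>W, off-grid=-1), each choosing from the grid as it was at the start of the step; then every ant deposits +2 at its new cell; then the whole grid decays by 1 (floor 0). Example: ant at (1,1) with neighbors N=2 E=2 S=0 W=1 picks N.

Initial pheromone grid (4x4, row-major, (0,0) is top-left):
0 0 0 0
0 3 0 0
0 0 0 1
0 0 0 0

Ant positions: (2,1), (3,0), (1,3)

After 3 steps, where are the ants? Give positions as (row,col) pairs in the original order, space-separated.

Step 1: ant0:(2,1)->N->(1,1) | ant1:(3,0)->N->(2,0) | ant2:(1,3)->S->(2,3)
  grid max=4 at (1,1)
Step 2: ant0:(1,1)->N->(0,1) | ant1:(2,0)->N->(1,0) | ant2:(2,3)->N->(1,3)
  grid max=3 at (1,1)
Step 3: ant0:(0,1)->S->(1,1) | ant1:(1,0)->E->(1,1) | ant2:(1,3)->S->(2,3)
  grid max=6 at (1,1)

(1,1) (1,1) (2,3)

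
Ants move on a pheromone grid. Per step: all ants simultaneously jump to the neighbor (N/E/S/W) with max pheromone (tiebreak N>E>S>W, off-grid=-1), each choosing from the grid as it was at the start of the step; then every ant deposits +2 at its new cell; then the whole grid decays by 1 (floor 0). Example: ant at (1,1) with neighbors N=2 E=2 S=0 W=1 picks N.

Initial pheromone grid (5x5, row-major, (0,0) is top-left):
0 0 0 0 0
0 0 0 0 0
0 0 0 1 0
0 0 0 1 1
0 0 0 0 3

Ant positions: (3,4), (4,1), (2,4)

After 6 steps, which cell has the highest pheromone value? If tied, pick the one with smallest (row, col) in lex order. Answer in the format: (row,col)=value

Step 1: ant0:(3,4)->S->(4,4) | ant1:(4,1)->N->(3,1) | ant2:(2,4)->S->(3,4)
  grid max=4 at (4,4)
Step 2: ant0:(4,4)->N->(3,4) | ant1:(3,1)->N->(2,1) | ant2:(3,4)->S->(4,4)
  grid max=5 at (4,4)
Step 3: ant0:(3,4)->S->(4,4) | ant1:(2,1)->N->(1,1) | ant2:(4,4)->N->(3,4)
  grid max=6 at (4,4)
Step 4: ant0:(4,4)->N->(3,4) | ant1:(1,1)->N->(0,1) | ant2:(3,4)->S->(4,4)
  grid max=7 at (4,4)
Step 5: ant0:(3,4)->S->(4,4) | ant1:(0,1)->E->(0,2) | ant2:(4,4)->N->(3,4)
  grid max=8 at (4,4)
Step 6: ant0:(4,4)->N->(3,4) | ant1:(0,2)->E->(0,3) | ant2:(3,4)->S->(4,4)
  grid max=9 at (4,4)
Final grid:
  0 0 0 1 0
  0 0 0 0 0
  0 0 0 0 0
  0 0 0 0 7
  0 0 0 0 9
Max pheromone 9 at (4,4)

Answer: (4,4)=9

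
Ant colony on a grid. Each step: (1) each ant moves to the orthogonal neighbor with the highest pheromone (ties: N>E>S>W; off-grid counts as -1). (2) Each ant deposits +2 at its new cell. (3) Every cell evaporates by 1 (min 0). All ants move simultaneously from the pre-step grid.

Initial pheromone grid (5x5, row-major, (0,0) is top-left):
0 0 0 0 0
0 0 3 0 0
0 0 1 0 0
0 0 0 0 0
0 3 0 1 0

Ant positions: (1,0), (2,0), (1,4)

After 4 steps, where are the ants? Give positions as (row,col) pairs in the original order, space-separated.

Step 1: ant0:(1,0)->N->(0,0) | ant1:(2,0)->N->(1,0) | ant2:(1,4)->N->(0,4)
  grid max=2 at (1,2)
Step 2: ant0:(0,0)->S->(1,0) | ant1:(1,0)->N->(0,0) | ant2:(0,4)->S->(1,4)
  grid max=2 at (0,0)
Step 3: ant0:(1,0)->N->(0,0) | ant1:(0,0)->S->(1,0) | ant2:(1,4)->N->(0,4)
  grid max=3 at (0,0)
Step 4: ant0:(0,0)->S->(1,0) | ant1:(1,0)->N->(0,0) | ant2:(0,4)->S->(1,4)
  grid max=4 at (0,0)

(1,0) (0,0) (1,4)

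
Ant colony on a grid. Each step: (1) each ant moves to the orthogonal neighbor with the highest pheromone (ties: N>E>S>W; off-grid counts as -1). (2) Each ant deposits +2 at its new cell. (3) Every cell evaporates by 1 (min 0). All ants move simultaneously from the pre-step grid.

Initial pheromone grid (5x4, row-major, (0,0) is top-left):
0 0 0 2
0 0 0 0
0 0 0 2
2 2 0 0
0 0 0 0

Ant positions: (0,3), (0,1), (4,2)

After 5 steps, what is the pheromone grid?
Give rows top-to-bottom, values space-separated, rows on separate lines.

After step 1: ants at (1,3),(0,2),(3,2)
  0 0 1 1
  0 0 0 1
  0 0 0 1
  1 1 1 0
  0 0 0 0
After step 2: ants at (0,3),(0,3),(3,1)
  0 0 0 4
  0 0 0 0
  0 0 0 0
  0 2 0 0
  0 0 0 0
After step 3: ants at (1,3),(1,3),(2,1)
  0 0 0 3
  0 0 0 3
  0 1 0 0
  0 1 0 0
  0 0 0 0
After step 4: ants at (0,3),(0,3),(3,1)
  0 0 0 6
  0 0 0 2
  0 0 0 0
  0 2 0 0
  0 0 0 0
After step 5: ants at (1,3),(1,3),(2,1)
  0 0 0 5
  0 0 0 5
  0 1 0 0
  0 1 0 0
  0 0 0 0

0 0 0 5
0 0 0 5
0 1 0 0
0 1 0 0
0 0 0 0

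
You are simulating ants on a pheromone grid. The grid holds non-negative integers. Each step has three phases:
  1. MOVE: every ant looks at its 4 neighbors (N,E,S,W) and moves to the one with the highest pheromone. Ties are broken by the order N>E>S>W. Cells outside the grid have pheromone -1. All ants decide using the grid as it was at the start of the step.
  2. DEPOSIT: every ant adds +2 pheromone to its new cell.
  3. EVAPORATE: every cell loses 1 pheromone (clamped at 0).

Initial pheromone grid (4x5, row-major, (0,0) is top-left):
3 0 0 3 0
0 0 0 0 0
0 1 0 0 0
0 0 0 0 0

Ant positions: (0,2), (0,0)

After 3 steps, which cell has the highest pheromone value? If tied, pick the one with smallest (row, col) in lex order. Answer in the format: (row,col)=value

Answer: (0,3)=4

Derivation:
Step 1: ant0:(0,2)->E->(0,3) | ant1:(0,0)->E->(0,1)
  grid max=4 at (0,3)
Step 2: ant0:(0,3)->E->(0,4) | ant1:(0,1)->W->(0,0)
  grid max=3 at (0,0)
Step 3: ant0:(0,4)->W->(0,3) | ant1:(0,0)->E->(0,1)
  grid max=4 at (0,3)
Final grid:
  2 1 0 4 0
  0 0 0 0 0
  0 0 0 0 0
  0 0 0 0 0
Max pheromone 4 at (0,3)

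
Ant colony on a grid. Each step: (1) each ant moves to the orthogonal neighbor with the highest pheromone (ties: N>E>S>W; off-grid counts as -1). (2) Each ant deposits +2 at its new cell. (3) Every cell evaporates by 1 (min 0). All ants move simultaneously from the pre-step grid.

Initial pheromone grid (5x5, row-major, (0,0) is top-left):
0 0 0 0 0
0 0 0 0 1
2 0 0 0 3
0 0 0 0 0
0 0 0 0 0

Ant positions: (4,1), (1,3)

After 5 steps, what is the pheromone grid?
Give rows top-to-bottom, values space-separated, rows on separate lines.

After step 1: ants at (3,1),(1,4)
  0 0 0 0 0
  0 0 0 0 2
  1 0 0 0 2
  0 1 0 0 0
  0 0 0 0 0
After step 2: ants at (2,1),(2,4)
  0 0 0 0 0
  0 0 0 0 1
  0 1 0 0 3
  0 0 0 0 0
  0 0 0 0 0
After step 3: ants at (1,1),(1,4)
  0 0 0 0 0
  0 1 0 0 2
  0 0 0 0 2
  0 0 0 0 0
  0 0 0 0 0
After step 4: ants at (0,1),(2,4)
  0 1 0 0 0
  0 0 0 0 1
  0 0 0 0 3
  0 0 0 0 0
  0 0 0 0 0
After step 5: ants at (0,2),(1,4)
  0 0 1 0 0
  0 0 0 0 2
  0 0 0 0 2
  0 0 0 0 0
  0 0 0 0 0

0 0 1 0 0
0 0 0 0 2
0 0 0 0 2
0 0 0 0 0
0 0 0 0 0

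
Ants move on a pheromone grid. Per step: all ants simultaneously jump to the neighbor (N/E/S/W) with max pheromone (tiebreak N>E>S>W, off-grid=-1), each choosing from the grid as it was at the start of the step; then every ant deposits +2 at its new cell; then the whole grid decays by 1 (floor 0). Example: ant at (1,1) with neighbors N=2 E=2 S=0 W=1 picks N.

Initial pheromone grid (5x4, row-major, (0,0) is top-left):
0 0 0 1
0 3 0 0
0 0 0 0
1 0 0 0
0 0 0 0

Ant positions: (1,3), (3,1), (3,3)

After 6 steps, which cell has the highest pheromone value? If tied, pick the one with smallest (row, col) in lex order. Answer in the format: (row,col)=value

Step 1: ant0:(1,3)->N->(0,3) | ant1:(3,1)->W->(3,0) | ant2:(3,3)->N->(2,3)
  grid max=2 at (0,3)
Step 2: ant0:(0,3)->S->(1,3) | ant1:(3,0)->N->(2,0) | ant2:(2,3)->N->(1,3)
  grid max=3 at (1,3)
Step 3: ant0:(1,3)->N->(0,3) | ant1:(2,0)->S->(3,0) | ant2:(1,3)->N->(0,3)
  grid max=4 at (0,3)
Step 4: ant0:(0,3)->S->(1,3) | ant1:(3,0)->N->(2,0) | ant2:(0,3)->S->(1,3)
  grid max=5 at (1,3)
Step 5: ant0:(1,3)->N->(0,3) | ant1:(2,0)->S->(3,0) | ant2:(1,3)->N->(0,3)
  grid max=6 at (0,3)
Step 6: ant0:(0,3)->S->(1,3) | ant1:(3,0)->N->(2,0) | ant2:(0,3)->S->(1,3)
  grid max=7 at (1,3)
Final grid:
  0 0 0 5
  0 0 0 7
  1 0 0 0
  1 0 0 0
  0 0 0 0
Max pheromone 7 at (1,3)

Answer: (1,3)=7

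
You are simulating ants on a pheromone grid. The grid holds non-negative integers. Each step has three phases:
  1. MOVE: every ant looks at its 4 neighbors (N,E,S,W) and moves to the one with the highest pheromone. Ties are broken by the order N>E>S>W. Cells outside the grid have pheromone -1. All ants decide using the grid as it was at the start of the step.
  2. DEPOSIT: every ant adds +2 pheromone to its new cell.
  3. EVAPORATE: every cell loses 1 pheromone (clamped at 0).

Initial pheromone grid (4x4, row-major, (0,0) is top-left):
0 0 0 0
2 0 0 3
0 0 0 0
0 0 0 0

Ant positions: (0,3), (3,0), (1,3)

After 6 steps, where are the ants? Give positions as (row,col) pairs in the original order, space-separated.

Step 1: ant0:(0,3)->S->(1,3) | ant1:(3,0)->N->(2,0) | ant2:(1,3)->N->(0,3)
  grid max=4 at (1,3)
Step 2: ant0:(1,3)->N->(0,3) | ant1:(2,0)->N->(1,0) | ant2:(0,3)->S->(1,3)
  grid max=5 at (1,3)
Step 3: ant0:(0,3)->S->(1,3) | ant1:(1,0)->N->(0,0) | ant2:(1,3)->N->(0,3)
  grid max=6 at (1,3)
Step 4: ant0:(1,3)->N->(0,3) | ant1:(0,0)->S->(1,0) | ant2:(0,3)->S->(1,3)
  grid max=7 at (1,3)
Step 5: ant0:(0,3)->S->(1,3) | ant1:(1,0)->N->(0,0) | ant2:(1,3)->N->(0,3)
  grid max=8 at (1,3)
Step 6: ant0:(1,3)->N->(0,3) | ant1:(0,0)->S->(1,0) | ant2:(0,3)->S->(1,3)
  grid max=9 at (1,3)

(0,3) (1,0) (1,3)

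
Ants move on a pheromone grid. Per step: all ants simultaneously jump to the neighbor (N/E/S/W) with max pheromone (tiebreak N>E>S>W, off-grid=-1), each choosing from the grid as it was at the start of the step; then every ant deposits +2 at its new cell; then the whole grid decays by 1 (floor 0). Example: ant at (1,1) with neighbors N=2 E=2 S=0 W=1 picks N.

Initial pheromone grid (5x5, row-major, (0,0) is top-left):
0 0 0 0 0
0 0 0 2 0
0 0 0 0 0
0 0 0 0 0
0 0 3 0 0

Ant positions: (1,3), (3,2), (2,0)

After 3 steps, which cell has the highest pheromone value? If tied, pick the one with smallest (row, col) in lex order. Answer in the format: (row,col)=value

Step 1: ant0:(1,3)->N->(0,3) | ant1:(3,2)->S->(4,2) | ant2:(2,0)->N->(1,0)
  grid max=4 at (4,2)
Step 2: ant0:(0,3)->S->(1,3) | ant1:(4,2)->N->(3,2) | ant2:(1,0)->N->(0,0)
  grid max=3 at (4,2)
Step 3: ant0:(1,3)->N->(0,3) | ant1:(3,2)->S->(4,2) | ant2:(0,0)->E->(0,1)
  grid max=4 at (4,2)
Final grid:
  0 1 0 1 0
  0 0 0 1 0
  0 0 0 0 0
  0 0 0 0 0
  0 0 4 0 0
Max pheromone 4 at (4,2)

Answer: (4,2)=4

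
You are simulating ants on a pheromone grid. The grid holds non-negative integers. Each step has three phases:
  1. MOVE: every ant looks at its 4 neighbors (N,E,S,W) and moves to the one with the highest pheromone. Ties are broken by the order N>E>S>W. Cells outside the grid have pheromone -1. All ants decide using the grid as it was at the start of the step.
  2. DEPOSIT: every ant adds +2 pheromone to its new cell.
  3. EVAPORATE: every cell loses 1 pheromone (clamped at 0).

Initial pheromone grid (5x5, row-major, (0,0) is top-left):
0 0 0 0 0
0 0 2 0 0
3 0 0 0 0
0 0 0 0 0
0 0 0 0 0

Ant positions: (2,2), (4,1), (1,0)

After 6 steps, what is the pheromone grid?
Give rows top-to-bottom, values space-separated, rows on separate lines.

After step 1: ants at (1,2),(3,1),(2,0)
  0 0 0 0 0
  0 0 3 0 0
  4 0 0 0 0
  0 1 0 0 0
  0 0 0 0 0
After step 2: ants at (0,2),(2,1),(1,0)
  0 0 1 0 0
  1 0 2 0 0
  3 1 0 0 0
  0 0 0 0 0
  0 0 0 0 0
After step 3: ants at (1,2),(2,0),(2,0)
  0 0 0 0 0
  0 0 3 0 0
  6 0 0 0 0
  0 0 0 0 0
  0 0 0 0 0
After step 4: ants at (0,2),(1,0),(1,0)
  0 0 1 0 0
  3 0 2 0 0
  5 0 0 0 0
  0 0 0 0 0
  0 0 0 0 0
After step 5: ants at (1,2),(2,0),(2,0)
  0 0 0 0 0
  2 0 3 0 0
  8 0 0 0 0
  0 0 0 0 0
  0 0 0 0 0
After step 6: ants at (0,2),(1,0),(1,0)
  0 0 1 0 0
  5 0 2 0 0
  7 0 0 0 0
  0 0 0 0 0
  0 0 0 0 0

0 0 1 0 0
5 0 2 0 0
7 0 0 0 0
0 0 0 0 0
0 0 0 0 0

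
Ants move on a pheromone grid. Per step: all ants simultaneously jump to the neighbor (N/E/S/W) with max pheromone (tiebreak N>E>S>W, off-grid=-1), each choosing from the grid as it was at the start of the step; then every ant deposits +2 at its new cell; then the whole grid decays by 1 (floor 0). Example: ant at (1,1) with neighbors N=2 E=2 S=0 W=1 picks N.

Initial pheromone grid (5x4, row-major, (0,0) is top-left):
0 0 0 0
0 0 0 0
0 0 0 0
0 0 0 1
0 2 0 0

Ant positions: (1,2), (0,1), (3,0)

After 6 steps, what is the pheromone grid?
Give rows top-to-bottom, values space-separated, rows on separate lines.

After step 1: ants at (0,2),(0,2),(2,0)
  0 0 3 0
  0 0 0 0
  1 0 0 0
  0 0 0 0
  0 1 0 0
After step 2: ants at (0,3),(0,3),(1,0)
  0 0 2 3
  1 0 0 0
  0 0 0 0
  0 0 0 0
  0 0 0 0
After step 3: ants at (0,2),(0,2),(0,0)
  1 0 5 2
  0 0 0 0
  0 0 0 0
  0 0 0 0
  0 0 0 0
After step 4: ants at (0,3),(0,3),(0,1)
  0 1 4 5
  0 0 0 0
  0 0 0 0
  0 0 0 0
  0 0 0 0
After step 5: ants at (0,2),(0,2),(0,2)
  0 0 9 4
  0 0 0 0
  0 0 0 0
  0 0 0 0
  0 0 0 0
After step 6: ants at (0,3),(0,3),(0,3)
  0 0 8 9
  0 0 0 0
  0 0 0 0
  0 0 0 0
  0 0 0 0

0 0 8 9
0 0 0 0
0 0 0 0
0 0 0 0
0 0 0 0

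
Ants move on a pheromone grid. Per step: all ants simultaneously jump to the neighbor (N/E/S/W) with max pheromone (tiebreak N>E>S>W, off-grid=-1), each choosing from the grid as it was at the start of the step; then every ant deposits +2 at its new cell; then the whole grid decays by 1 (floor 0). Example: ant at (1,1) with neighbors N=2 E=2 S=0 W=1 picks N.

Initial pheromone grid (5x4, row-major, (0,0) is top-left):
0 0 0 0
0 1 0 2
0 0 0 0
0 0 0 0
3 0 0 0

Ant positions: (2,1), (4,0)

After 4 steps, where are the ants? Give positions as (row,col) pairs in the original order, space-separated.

Step 1: ant0:(2,1)->N->(1,1) | ant1:(4,0)->N->(3,0)
  grid max=2 at (1,1)
Step 2: ant0:(1,1)->N->(0,1) | ant1:(3,0)->S->(4,0)
  grid max=3 at (4,0)
Step 3: ant0:(0,1)->S->(1,1) | ant1:(4,0)->N->(3,0)
  grid max=2 at (1,1)
Step 4: ant0:(1,1)->N->(0,1) | ant1:(3,0)->S->(4,0)
  grid max=3 at (4,0)

(0,1) (4,0)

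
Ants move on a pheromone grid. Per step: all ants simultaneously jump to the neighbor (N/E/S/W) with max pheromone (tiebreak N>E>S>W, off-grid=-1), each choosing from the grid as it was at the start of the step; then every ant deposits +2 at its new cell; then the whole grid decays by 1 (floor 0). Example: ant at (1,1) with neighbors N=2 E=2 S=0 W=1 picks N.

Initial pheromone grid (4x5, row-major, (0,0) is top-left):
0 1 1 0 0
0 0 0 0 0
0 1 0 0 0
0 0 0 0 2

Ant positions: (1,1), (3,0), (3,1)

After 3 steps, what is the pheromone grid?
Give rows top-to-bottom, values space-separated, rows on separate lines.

After step 1: ants at (0,1),(2,0),(2,1)
  0 2 0 0 0
  0 0 0 0 0
  1 2 0 0 0
  0 0 0 0 1
After step 2: ants at (0,2),(2,1),(2,0)
  0 1 1 0 0
  0 0 0 0 0
  2 3 0 0 0
  0 0 0 0 0
After step 3: ants at (0,1),(2,0),(2,1)
  0 2 0 0 0
  0 0 0 0 0
  3 4 0 0 0
  0 0 0 0 0

0 2 0 0 0
0 0 0 0 0
3 4 0 0 0
0 0 0 0 0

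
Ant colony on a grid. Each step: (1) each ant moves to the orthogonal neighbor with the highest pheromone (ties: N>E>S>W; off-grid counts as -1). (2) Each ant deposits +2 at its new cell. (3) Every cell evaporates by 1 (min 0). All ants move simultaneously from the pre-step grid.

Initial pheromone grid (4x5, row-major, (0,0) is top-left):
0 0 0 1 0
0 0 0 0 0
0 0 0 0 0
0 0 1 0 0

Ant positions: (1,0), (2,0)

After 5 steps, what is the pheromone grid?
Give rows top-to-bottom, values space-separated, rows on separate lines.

After step 1: ants at (0,0),(1,0)
  1 0 0 0 0
  1 0 0 0 0
  0 0 0 0 0
  0 0 0 0 0
After step 2: ants at (1,0),(0,0)
  2 0 0 0 0
  2 0 0 0 0
  0 0 0 0 0
  0 0 0 0 0
After step 3: ants at (0,0),(1,0)
  3 0 0 0 0
  3 0 0 0 0
  0 0 0 0 0
  0 0 0 0 0
After step 4: ants at (1,0),(0,0)
  4 0 0 0 0
  4 0 0 0 0
  0 0 0 0 0
  0 0 0 0 0
After step 5: ants at (0,0),(1,0)
  5 0 0 0 0
  5 0 0 0 0
  0 0 0 0 0
  0 0 0 0 0

5 0 0 0 0
5 0 0 0 0
0 0 0 0 0
0 0 0 0 0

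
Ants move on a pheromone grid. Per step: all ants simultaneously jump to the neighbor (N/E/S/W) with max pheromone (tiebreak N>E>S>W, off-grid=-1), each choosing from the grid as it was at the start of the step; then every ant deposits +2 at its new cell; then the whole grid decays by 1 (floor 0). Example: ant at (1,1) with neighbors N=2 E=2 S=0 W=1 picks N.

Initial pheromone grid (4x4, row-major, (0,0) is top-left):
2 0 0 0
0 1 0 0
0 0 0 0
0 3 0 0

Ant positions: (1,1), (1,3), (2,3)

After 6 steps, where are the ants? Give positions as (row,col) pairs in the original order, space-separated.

Step 1: ant0:(1,1)->N->(0,1) | ant1:(1,3)->N->(0,3) | ant2:(2,3)->N->(1,3)
  grid max=2 at (3,1)
Step 2: ant0:(0,1)->W->(0,0) | ant1:(0,3)->S->(1,3) | ant2:(1,3)->N->(0,3)
  grid max=2 at (0,0)
Step 3: ant0:(0,0)->E->(0,1) | ant1:(1,3)->N->(0,3) | ant2:(0,3)->S->(1,3)
  grid max=3 at (0,3)
Step 4: ant0:(0,1)->W->(0,0) | ant1:(0,3)->S->(1,3) | ant2:(1,3)->N->(0,3)
  grid max=4 at (0,3)
Step 5: ant0:(0,0)->E->(0,1) | ant1:(1,3)->N->(0,3) | ant2:(0,3)->S->(1,3)
  grid max=5 at (0,3)
Step 6: ant0:(0,1)->W->(0,0) | ant1:(0,3)->S->(1,3) | ant2:(1,3)->N->(0,3)
  grid max=6 at (0,3)

(0,0) (1,3) (0,3)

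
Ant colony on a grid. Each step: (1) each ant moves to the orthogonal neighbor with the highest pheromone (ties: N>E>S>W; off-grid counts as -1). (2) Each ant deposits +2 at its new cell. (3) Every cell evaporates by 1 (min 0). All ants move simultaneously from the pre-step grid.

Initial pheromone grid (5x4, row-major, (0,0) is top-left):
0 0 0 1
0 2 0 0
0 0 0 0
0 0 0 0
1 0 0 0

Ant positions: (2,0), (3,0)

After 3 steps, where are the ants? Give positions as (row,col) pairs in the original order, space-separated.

Step 1: ant0:(2,0)->N->(1,0) | ant1:(3,0)->S->(4,0)
  grid max=2 at (4,0)
Step 2: ant0:(1,0)->E->(1,1) | ant1:(4,0)->N->(3,0)
  grid max=2 at (1,1)
Step 3: ant0:(1,1)->N->(0,1) | ant1:(3,0)->S->(4,0)
  grid max=2 at (4,0)

(0,1) (4,0)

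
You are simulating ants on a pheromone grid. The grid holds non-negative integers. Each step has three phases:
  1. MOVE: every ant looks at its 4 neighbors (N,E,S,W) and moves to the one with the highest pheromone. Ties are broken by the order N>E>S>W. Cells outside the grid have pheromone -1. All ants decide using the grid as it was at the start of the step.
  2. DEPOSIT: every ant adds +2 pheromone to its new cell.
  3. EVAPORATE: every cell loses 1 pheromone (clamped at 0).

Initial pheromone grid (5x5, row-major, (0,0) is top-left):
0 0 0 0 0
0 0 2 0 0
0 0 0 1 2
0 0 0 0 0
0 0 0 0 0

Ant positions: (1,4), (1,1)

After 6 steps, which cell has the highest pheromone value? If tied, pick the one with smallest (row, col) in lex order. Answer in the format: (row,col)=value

Answer: (1,2)=2

Derivation:
Step 1: ant0:(1,4)->S->(2,4) | ant1:(1,1)->E->(1,2)
  grid max=3 at (1,2)
Step 2: ant0:(2,4)->N->(1,4) | ant1:(1,2)->N->(0,2)
  grid max=2 at (1,2)
Step 3: ant0:(1,4)->S->(2,4) | ant1:(0,2)->S->(1,2)
  grid max=3 at (1,2)
Step 4: ant0:(2,4)->N->(1,4) | ant1:(1,2)->N->(0,2)
  grid max=2 at (1,2)
Step 5: ant0:(1,4)->S->(2,4) | ant1:(0,2)->S->(1,2)
  grid max=3 at (1,2)
Step 6: ant0:(2,4)->N->(1,4) | ant1:(1,2)->N->(0,2)
  grid max=2 at (1,2)
Final grid:
  0 0 1 0 0
  0 0 2 0 1
  0 0 0 0 2
  0 0 0 0 0
  0 0 0 0 0
Max pheromone 2 at (1,2)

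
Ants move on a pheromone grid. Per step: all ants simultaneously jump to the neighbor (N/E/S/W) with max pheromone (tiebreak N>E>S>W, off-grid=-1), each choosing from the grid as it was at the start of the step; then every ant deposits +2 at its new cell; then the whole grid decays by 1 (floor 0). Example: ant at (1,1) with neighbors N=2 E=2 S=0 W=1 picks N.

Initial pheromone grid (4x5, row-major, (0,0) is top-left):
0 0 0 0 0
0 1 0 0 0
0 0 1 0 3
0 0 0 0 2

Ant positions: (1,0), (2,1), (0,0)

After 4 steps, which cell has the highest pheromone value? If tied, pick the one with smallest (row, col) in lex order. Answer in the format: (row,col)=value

Answer: (1,1)=9

Derivation:
Step 1: ant0:(1,0)->E->(1,1) | ant1:(2,1)->N->(1,1) | ant2:(0,0)->E->(0,1)
  grid max=4 at (1,1)
Step 2: ant0:(1,1)->N->(0,1) | ant1:(1,1)->N->(0,1) | ant2:(0,1)->S->(1,1)
  grid max=5 at (1,1)
Step 3: ant0:(0,1)->S->(1,1) | ant1:(0,1)->S->(1,1) | ant2:(1,1)->N->(0,1)
  grid max=8 at (1,1)
Step 4: ant0:(1,1)->N->(0,1) | ant1:(1,1)->N->(0,1) | ant2:(0,1)->S->(1,1)
  grid max=9 at (1,1)
Final grid:
  0 8 0 0 0
  0 9 0 0 0
  0 0 0 0 0
  0 0 0 0 0
Max pheromone 9 at (1,1)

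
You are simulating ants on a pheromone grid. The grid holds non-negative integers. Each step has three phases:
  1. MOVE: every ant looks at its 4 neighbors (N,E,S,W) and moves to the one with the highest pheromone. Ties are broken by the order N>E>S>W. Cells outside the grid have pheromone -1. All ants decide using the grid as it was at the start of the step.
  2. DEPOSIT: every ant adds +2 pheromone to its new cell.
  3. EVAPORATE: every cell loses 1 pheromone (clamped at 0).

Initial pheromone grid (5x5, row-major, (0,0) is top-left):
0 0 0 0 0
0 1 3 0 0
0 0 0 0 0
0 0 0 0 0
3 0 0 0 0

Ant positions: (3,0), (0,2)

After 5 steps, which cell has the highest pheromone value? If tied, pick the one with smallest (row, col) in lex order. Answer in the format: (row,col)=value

Step 1: ant0:(3,0)->S->(4,0) | ant1:(0,2)->S->(1,2)
  grid max=4 at (1,2)
Step 2: ant0:(4,0)->N->(3,0) | ant1:(1,2)->N->(0,2)
  grid max=3 at (1,2)
Step 3: ant0:(3,0)->S->(4,0) | ant1:(0,2)->S->(1,2)
  grid max=4 at (1,2)
Step 4: ant0:(4,0)->N->(3,0) | ant1:(1,2)->N->(0,2)
  grid max=3 at (1,2)
Step 5: ant0:(3,0)->S->(4,0) | ant1:(0,2)->S->(1,2)
  grid max=4 at (1,2)
Final grid:
  0 0 0 0 0
  0 0 4 0 0
  0 0 0 0 0
  0 0 0 0 0
  4 0 0 0 0
Max pheromone 4 at (1,2)

Answer: (1,2)=4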